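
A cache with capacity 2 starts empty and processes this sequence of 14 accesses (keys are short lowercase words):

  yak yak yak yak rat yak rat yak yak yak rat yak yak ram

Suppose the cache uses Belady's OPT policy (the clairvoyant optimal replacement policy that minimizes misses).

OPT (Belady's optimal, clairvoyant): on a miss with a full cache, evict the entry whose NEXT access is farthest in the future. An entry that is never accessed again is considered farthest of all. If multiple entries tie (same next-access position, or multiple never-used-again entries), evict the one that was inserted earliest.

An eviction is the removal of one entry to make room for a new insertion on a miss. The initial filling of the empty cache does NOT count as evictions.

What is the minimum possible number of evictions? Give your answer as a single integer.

Answer: 1

Derivation:
OPT (Belady) simulation (capacity=2):
  1. access yak: MISS. Cache: [yak]
  2. access yak: HIT. Next use of yak: step 3. Cache: [yak]
  3. access yak: HIT. Next use of yak: step 4. Cache: [yak]
  4. access yak: HIT. Next use of yak: step 6. Cache: [yak]
  5. access rat: MISS. Cache: [yak rat]
  6. access yak: HIT. Next use of yak: step 8. Cache: [yak rat]
  7. access rat: HIT. Next use of rat: step 11. Cache: [yak rat]
  8. access yak: HIT. Next use of yak: step 9. Cache: [yak rat]
  9. access yak: HIT. Next use of yak: step 10. Cache: [yak rat]
  10. access yak: HIT. Next use of yak: step 12. Cache: [yak rat]
  11. access rat: HIT. Next use of rat: never. Cache: [yak rat]
  12. access yak: HIT. Next use of yak: step 13. Cache: [yak rat]
  13. access yak: HIT. Next use of yak: never. Cache: [yak rat]
  14. access ram: MISS, evict yak (next use: never). Cache: [rat ram]
Total: 11 hits, 3 misses, 1 evictions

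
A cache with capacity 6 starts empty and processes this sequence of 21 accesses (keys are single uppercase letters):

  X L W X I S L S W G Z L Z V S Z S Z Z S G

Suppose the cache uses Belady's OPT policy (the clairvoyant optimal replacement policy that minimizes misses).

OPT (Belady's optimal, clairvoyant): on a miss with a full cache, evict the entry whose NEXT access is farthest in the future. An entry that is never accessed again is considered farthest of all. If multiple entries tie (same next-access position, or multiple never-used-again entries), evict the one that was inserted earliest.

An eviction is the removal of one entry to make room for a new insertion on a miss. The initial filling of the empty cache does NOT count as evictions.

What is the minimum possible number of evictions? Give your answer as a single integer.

Answer: 2

Derivation:
OPT (Belady) simulation (capacity=6):
  1. access X: MISS. Cache: [X]
  2. access L: MISS. Cache: [X L]
  3. access W: MISS. Cache: [X L W]
  4. access X: HIT. Next use of X: never. Cache: [X L W]
  5. access I: MISS. Cache: [X L W I]
  6. access S: MISS. Cache: [X L W I S]
  7. access L: HIT. Next use of L: step 12. Cache: [X L W I S]
  8. access S: HIT. Next use of S: step 15. Cache: [X L W I S]
  9. access W: HIT. Next use of W: never. Cache: [X L W I S]
  10. access G: MISS. Cache: [X L W I S G]
  11. access Z: MISS, evict X (next use: never). Cache: [L W I S G Z]
  12. access L: HIT. Next use of L: never. Cache: [L W I S G Z]
  13. access Z: HIT. Next use of Z: step 16. Cache: [L W I S G Z]
  14. access V: MISS, evict L (next use: never). Cache: [W I S G Z V]
  15. access S: HIT. Next use of S: step 17. Cache: [W I S G Z V]
  16. access Z: HIT. Next use of Z: step 18. Cache: [W I S G Z V]
  17. access S: HIT. Next use of S: step 20. Cache: [W I S G Z V]
  18. access Z: HIT. Next use of Z: step 19. Cache: [W I S G Z V]
  19. access Z: HIT. Next use of Z: never. Cache: [W I S G Z V]
  20. access S: HIT. Next use of S: never. Cache: [W I S G Z V]
  21. access G: HIT. Next use of G: never. Cache: [W I S G Z V]
Total: 13 hits, 8 misses, 2 evictions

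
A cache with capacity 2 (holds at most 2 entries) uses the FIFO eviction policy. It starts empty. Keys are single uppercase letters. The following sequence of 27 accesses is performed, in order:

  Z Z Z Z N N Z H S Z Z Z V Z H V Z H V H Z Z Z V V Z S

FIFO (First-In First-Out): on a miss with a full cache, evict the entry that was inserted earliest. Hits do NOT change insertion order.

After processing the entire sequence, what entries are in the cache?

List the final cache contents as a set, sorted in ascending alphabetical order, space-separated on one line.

Answer: S V

Derivation:
FIFO simulation (capacity=2):
  1. access Z: MISS. Cache (old->new): [Z]
  2. access Z: HIT. Cache (old->new): [Z]
  3. access Z: HIT. Cache (old->new): [Z]
  4. access Z: HIT. Cache (old->new): [Z]
  5. access N: MISS. Cache (old->new): [Z N]
  6. access N: HIT. Cache (old->new): [Z N]
  7. access Z: HIT. Cache (old->new): [Z N]
  8. access H: MISS, evict Z. Cache (old->new): [N H]
  9. access S: MISS, evict N. Cache (old->new): [H S]
  10. access Z: MISS, evict H. Cache (old->new): [S Z]
  11. access Z: HIT. Cache (old->new): [S Z]
  12. access Z: HIT. Cache (old->new): [S Z]
  13. access V: MISS, evict S. Cache (old->new): [Z V]
  14. access Z: HIT. Cache (old->new): [Z V]
  15. access H: MISS, evict Z. Cache (old->new): [V H]
  16. access V: HIT. Cache (old->new): [V H]
  17. access Z: MISS, evict V. Cache (old->new): [H Z]
  18. access H: HIT. Cache (old->new): [H Z]
  19. access V: MISS, evict H. Cache (old->new): [Z V]
  20. access H: MISS, evict Z. Cache (old->new): [V H]
  21. access Z: MISS, evict V. Cache (old->new): [H Z]
  22. access Z: HIT. Cache (old->new): [H Z]
  23. access Z: HIT. Cache (old->new): [H Z]
  24. access V: MISS, evict H. Cache (old->new): [Z V]
  25. access V: HIT. Cache (old->new): [Z V]
  26. access Z: HIT. Cache (old->new): [Z V]
  27. access S: MISS, evict Z. Cache (old->new): [V S]
Total: 14 hits, 13 misses, 11 evictions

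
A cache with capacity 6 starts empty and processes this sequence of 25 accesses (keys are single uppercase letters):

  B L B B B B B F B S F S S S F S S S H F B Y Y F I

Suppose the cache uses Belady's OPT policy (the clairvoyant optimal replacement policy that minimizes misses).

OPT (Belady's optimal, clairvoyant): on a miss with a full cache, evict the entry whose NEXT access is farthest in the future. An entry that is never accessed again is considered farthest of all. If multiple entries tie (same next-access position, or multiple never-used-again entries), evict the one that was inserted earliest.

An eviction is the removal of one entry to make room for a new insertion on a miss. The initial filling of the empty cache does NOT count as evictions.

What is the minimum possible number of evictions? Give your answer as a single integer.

OPT (Belady) simulation (capacity=6):
  1. access B: MISS. Cache: [B]
  2. access L: MISS. Cache: [B L]
  3. access B: HIT. Next use of B: step 4. Cache: [B L]
  4. access B: HIT. Next use of B: step 5. Cache: [B L]
  5. access B: HIT. Next use of B: step 6. Cache: [B L]
  6. access B: HIT. Next use of B: step 7. Cache: [B L]
  7. access B: HIT. Next use of B: step 9. Cache: [B L]
  8. access F: MISS. Cache: [B L F]
  9. access B: HIT. Next use of B: step 21. Cache: [B L F]
  10. access S: MISS. Cache: [B L F S]
  11. access F: HIT. Next use of F: step 15. Cache: [B L F S]
  12. access S: HIT. Next use of S: step 13. Cache: [B L F S]
  13. access S: HIT. Next use of S: step 14. Cache: [B L F S]
  14. access S: HIT. Next use of S: step 16. Cache: [B L F S]
  15. access F: HIT. Next use of F: step 20. Cache: [B L F S]
  16. access S: HIT. Next use of S: step 17. Cache: [B L F S]
  17. access S: HIT. Next use of S: step 18. Cache: [B L F S]
  18. access S: HIT. Next use of S: never. Cache: [B L F S]
  19. access H: MISS. Cache: [B L F S H]
  20. access F: HIT. Next use of F: step 24. Cache: [B L F S H]
  21. access B: HIT. Next use of B: never. Cache: [B L F S H]
  22. access Y: MISS. Cache: [B L F S H Y]
  23. access Y: HIT. Next use of Y: never. Cache: [B L F S H Y]
  24. access F: HIT. Next use of F: never. Cache: [B L F S H Y]
  25. access I: MISS, evict B (next use: never). Cache: [L F S H Y I]
Total: 18 hits, 7 misses, 1 evictions

Answer: 1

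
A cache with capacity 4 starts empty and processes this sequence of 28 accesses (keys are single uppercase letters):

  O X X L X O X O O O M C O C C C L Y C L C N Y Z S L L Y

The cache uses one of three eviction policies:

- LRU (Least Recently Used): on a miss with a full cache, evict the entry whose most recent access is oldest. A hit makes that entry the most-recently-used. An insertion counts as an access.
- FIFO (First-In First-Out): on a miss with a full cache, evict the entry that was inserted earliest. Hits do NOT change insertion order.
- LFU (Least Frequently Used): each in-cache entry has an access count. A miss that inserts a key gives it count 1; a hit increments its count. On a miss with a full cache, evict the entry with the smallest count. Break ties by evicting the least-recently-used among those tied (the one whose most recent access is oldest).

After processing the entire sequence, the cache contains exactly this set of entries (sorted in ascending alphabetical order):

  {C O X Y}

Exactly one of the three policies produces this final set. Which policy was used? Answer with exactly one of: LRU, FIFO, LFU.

Answer: LFU

Derivation:
Simulating under each policy and comparing final sets:
  LRU: final set = {L S Y Z} -> differs
  FIFO: final set = {N S Y Z} -> differs
  LFU: final set = {C O X Y} -> MATCHES target
Only LFU produces the target set.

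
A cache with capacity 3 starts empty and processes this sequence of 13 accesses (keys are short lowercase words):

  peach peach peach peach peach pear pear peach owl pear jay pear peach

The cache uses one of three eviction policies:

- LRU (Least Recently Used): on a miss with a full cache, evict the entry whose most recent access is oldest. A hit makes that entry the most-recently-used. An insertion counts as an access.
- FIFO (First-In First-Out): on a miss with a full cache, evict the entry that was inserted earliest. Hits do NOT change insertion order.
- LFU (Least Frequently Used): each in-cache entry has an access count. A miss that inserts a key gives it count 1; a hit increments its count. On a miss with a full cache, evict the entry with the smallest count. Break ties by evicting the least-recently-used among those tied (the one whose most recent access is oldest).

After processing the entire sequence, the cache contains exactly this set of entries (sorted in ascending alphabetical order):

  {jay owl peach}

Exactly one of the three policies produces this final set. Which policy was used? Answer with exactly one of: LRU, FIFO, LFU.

Simulating under each policy and comparing final sets:
  LRU: final set = {jay peach pear} -> differs
  FIFO: final set = {jay owl peach} -> MATCHES target
  LFU: final set = {jay peach pear} -> differs
Only FIFO produces the target set.

Answer: FIFO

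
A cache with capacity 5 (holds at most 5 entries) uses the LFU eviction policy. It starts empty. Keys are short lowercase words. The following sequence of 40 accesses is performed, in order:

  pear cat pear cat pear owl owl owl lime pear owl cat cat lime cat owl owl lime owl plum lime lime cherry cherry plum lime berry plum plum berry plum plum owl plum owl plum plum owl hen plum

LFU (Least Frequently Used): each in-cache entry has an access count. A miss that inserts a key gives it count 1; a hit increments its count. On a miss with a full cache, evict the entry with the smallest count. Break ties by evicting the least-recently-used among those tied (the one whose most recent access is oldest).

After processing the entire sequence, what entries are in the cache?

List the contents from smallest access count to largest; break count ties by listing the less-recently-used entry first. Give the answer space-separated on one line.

Answer: hen cat lime plum owl

Derivation:
LFU simulation (capacity=5):
  1. access pear: MISS. Cache: [pear(c=1)]
  2. access cat: MISS. Cache: [pear(c=1) cat(c=1)]
  3. access pear: HIT, count now 2. Cache: [cat(c=1) pear(c=2)]
  4. access cat: HIT, count now 2. Cache: [pear(c=2) cat(c=2)]
  5. access pear: HIT, count now 3. Cache: [cat(c=2) pear(c=3)]
  6. access owl: MISS. Cache: [owl(c=1) cat(c=2) pear(c=3)]
  7. access owl: HIT, count now 2. Cache: [cat(c=2) owl(c=2) pear(c=3)]
  8. access owl: HIT, count now 3. Cache: [cat(c=2) pear(c=3) owl(c=3)]
  9. access lime: MISS. Cache: [lime(c=1) cat(c=2) pear(c=3) owl(c=3)]
  10. access pear: HIT, count now 4. Cache: [lime(c=1) cat(c=2) owl(c=3) pear(c=4)]
  11. access owl: HIT, count now 4. Cache: [lime(c=1) cat(c=2) pear(c=4) owl(c=4)]
  12. access cat: HIT, count now 3. Cache: [lime(c=1) cat(c=3) pear(c=4) owl(c=4)]
  13. access cat: HIT, count now 4. Cache: [lime(c=1) pear(c=4) owl(c=4) cat(c=4)]
  14. access lime: HIT, count now 2. Cache: [lime(c=2) pear(c=4) owl(c=4) cat(c=4)]
  15. access cat: HIT, count now 5. Cache: [lime(c=2) pear(c=4) owl(c=4) cat(c=5)]
  16. access owl: HIT, count now 5. Cache: [lime(c=2) pear(c=4) cat(c=5) owl(c=5)]
  17. access owl: HIT, count now 6. Cache: [lime(c=2) pear(c=4) cat(c=5) owl(c=6)]
  18. access lime: HIT, count now 3. Cache: [lime(c=3) pear(c=4) cat(c=5) owl(c=6)]
  19. access owl: HIT, count now 7. Cache: [lime(c=3) pear(c=4) cat(c=5) owl(c=7)]
  20. access plum: MISS. Cache: [plum(c=1) lime(c=3) pear(c=4) cat(c=5) owl(c=7)]
  21. access lime: HIT, count now 4. Cache: [plum(c=1) pear(c=4) lime(c=4) cat(c=5) owl(c=7)]
  22. access lime: HIT, count now 5. Cache: [plum(c=1) pear(c=4) cat(c=5) lime(c=5) owl(c=7)]
  23. access cherry: MISS, evict plum(c=1). Cache: [cherry(c=1) pear(c=4) cat(c=5) lime(c=5) owl(c=7)]
  24. access cherry: HIT, count now 2. Cache: [cherry(c=2) pear(c=4) cat(c=5) lime(c=5) owl(c=7)]
  25. access plum: MISS, evict cherry(c=2). Cache: [plum(c=1) pear(c=4) cat(c=5) lime(c=5) owl(c=7)]
  26. access lime: HIT, count now 6. Cache: [plum(c=1) pear(c=4) cat(c=5) lime(c=6) owl(c=7)]
  27. access berry: MISS, evict plum(c=1). Cache: [berry(c=1) pear(c=4) cat(c=5) lime(c=6) owl(c=7)]
  28. access plum: MISS, evict berry(c=1). Cache: [plum(c=1) pear(c=4) cat(c=5) lime(c=6) owl(c=7)]
  29. access plum: HIT, count now 2. Cache: [plum(c=2) pear(c=4) cat(c=5) lime(c=6) owl(c=7)]
  30. access berry: MISS, evict plum(c=2). Cache: [berry(c=1) pear(c=4) cat(c=5) lime(c=6) owl(c=7)]
  31. access plum: MISS, evict berry(c=1). Cache: [plum(c=1) pear(c=4) cat(c=5) lime(c=6) owl(c=7)]
  32. access plum: HIT, count now 2. Cache: [plum(c=2) pear(c=4) cat(c=5) lime(c=6) owl(c=7)]
  33. access owl: HIT, count now 8. Cache: [plum(c=2) pear(c=4) cat(c=5) lime(c=6) owl(c=8)]
  34. access plum: HIT, count now 3. Cache: [plum(c=3) pear(c=4) cat(c=5) lime(c=6) owl(c=8)]
  35. access owl: HIT, count now 9. Cache: [plum(c=3) pear(c=4) cat(c=5) lime(c=6) owl(c=9)]
  36. access plum: HIT, count now 4. Cache: [pear(c=4) plum(c=4) cat(c=5) lime(c=6) owl(c=9)]
  37. access plum: HIT, count now 5. Cache: [pear(c=4) cat(c=5) plum(c=5) lime(c=6) owl(c=9)]
  38. access owl: HIT, count now 10. Cache: [pear(c=4) cat(c=5) plum(c=5) lime(c=6) owl(c=10)]
  39. access hen: MISS, evict pear(c=4). Cache: [hen(c=1) cat(c=5) plum(c=5) lime(c=6) owl(c=10)]
  40. access plum: HIT, count now 6. Cache: [hen(c=1) cat(c=5) lime(c=6) plum(c=6) owl(c=10)]
Total: 28 hits, 12 misses, 7 evictions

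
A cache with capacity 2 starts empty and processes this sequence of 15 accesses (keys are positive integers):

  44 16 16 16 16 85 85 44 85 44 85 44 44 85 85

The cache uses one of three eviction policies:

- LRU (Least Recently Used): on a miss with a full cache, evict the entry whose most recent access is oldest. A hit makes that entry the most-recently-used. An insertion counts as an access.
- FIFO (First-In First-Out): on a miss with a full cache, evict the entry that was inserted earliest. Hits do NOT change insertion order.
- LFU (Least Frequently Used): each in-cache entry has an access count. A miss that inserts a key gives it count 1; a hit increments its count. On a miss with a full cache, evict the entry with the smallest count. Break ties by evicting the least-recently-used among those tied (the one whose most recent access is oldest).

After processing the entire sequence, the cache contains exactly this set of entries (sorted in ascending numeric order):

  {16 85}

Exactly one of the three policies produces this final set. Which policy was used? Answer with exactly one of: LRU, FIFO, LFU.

Simulating under each policy and comparing final sets:
  LRU: final set = {44 85} -> differs
  FIFO: final set = {44 85} -> differs
  LFU: final set = {16 85} -> MATCHES target
Only LFU produces the target set.

Answer: LFU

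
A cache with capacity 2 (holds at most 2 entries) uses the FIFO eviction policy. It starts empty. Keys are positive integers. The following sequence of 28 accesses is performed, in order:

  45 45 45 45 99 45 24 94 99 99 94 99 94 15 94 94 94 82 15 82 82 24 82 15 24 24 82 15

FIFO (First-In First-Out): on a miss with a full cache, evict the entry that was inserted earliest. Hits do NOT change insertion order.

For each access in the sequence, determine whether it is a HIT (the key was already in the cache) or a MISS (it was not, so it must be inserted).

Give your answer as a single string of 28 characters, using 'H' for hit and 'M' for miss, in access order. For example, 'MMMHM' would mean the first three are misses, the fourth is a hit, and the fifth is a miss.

Answer: MHHHMHMMMHHHHMMHHMMHHMMMMHMM

Derivation:
FIFO simulation (capacity=2):
  1. access 45: MISS. Cache (old->new): [45]
  2. access 45: HIT. Cache (old->new): [45]
  3. access 45: HIT. Cache (old->new): [45]
  4. access 45: HIT. Cache (old->new): [45]
  5. access 99: MISS. Cache (old->new): [45 99]
  6. access 45: HIT. Cache (old->new): [45 99]
  7. access 24: MISS, evict 45. Cache (old->new): [99 24]
  8. access 94: MISS, evict 99. Cache (old->new): [24 94]
  9. access 99: MISS, evict 24. Cache (old->new): [94 99]
  10. access 99: HIT. Cache (old->new): [94 99]
  11. access 94: HIT. Cache (old->new): [94 99]
  12. access 99: HIT. Cache (old->new): [94 99]
  13. access 94: HIT. Cache (old->new): [94 99]
  14. access 15: MISS, evict 94. Cache (old->new): [99 15]
  15. access 94: MISS, evict 99. Cache (old->new): [15 94]
  16. access 94: HIT. Cache (old->new): [15 94]
  17. access 94: HIT. Cache (old->new): [15 94]
  18. access 82: MISS, evict 15. Cache (old->new): [94 82]
  19. access 15: MISS, evict 94. Cache (old->new): [82 15]
  20. access 82: HIT. Cache (old->new): [82 15]
  21. access 82: HIT. Cache (old->new): [82 15]
  22. access 24: MISS, evict 82. Cache (old->new): [15 24]
  23. access 82: MISS, evict 15. Cache (old->new): [24 82]
  24. access 15: MISS, evict 24. Cache (old->new): [82 15]
  25. access 24: MISS, evict 82. Cache (old->new): [15 24]
  26. access 24: HIT. Cache (old->new): [15 24]
  27. access 82: MISS, evict 15. Cache (old->new): [24 82]
  28. access 15: MISS, evict 24. Cache (old->new): [82 15]
Total: 13 hits, 15 misses, 13 evictions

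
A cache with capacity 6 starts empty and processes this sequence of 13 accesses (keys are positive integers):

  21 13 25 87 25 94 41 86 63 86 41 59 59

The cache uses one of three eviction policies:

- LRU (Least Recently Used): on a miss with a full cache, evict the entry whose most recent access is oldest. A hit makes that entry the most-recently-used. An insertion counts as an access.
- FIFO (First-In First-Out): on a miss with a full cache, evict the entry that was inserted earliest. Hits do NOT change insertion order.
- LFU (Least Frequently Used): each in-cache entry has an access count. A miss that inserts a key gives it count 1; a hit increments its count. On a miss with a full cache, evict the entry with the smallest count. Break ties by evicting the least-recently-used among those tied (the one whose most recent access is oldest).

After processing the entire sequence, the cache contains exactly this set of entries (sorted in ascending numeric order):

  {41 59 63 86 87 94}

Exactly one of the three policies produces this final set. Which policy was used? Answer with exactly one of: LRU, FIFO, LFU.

Answer: FIFO

Derivation:
Simulating under each policy and comparing final sets:
  LRU: final set = {25 41 59 63 86 94} -> differs
  FIFO: final set = {41 59 63 86 87 94} -> MATCHES target
  LFU: final set = {25 41 59 63 86 94} -> differs
Only FIFO produces the target set.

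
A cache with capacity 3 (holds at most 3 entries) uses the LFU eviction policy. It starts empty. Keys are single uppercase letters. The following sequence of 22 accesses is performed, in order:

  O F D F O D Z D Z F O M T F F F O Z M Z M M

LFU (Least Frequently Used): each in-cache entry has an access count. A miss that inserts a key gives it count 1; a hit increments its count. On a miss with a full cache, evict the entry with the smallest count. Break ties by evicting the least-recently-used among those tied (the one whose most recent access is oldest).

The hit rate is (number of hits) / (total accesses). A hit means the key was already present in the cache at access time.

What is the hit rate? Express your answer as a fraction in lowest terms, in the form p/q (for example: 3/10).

LFU simulation (capacity=3):
  1. access O: MISS. Cache: [O(c=1)]
  2. access F: MISS. Cache: [O(c=1) F(c=1)]
  3. access D: MISS. Cache: [O(c=1) F(c=1) D(c=1)]
  4. access F: HIT, count now 2. Cache: [O(c=1) D(c=1) F(c=2)]
  5. access O: HIT, count now 2. Cache: [D(c=1) F(c=2) O(c=2)]
  6. access D: HIT, count now 2. Cache: [F(c=2) O(c=2) D(c=2)]
  7. access Z: MISS, evict F(c=2). Cache: [Z(c=1) O(c=2) D(c=2)]
  8. access D: HIT, count now 3. Cache: [Z(c=1) O(c=2) D(c=3)]
  9. access Z: HIT, count now 2. Cache: [O(c=2) Z(c=2) D(c=3)]
  10. access F: MISS, evict O(c=2). Cache: [F(c=1) Z(c=2) D(c=3)]
  11. access O: MISS, evict F(c=1). Cache: [O(c=1) Z(c=2) D(c=3)]
  12. access M: MISS, evict O(c=1). Cache: [M(c=1) Z(c=2) D(c=3)]
  13. access T: MISS, evict M(c=1). Cache: [T(c=1) Z(c=2) D(c=3)]
  14. access F: MISS, evict T(c=1). Cache: [F(c=1) Z(c=2) D(c=3)]
  15. access F: HIT, count now 2. Cache: [Z(c=2) F(c=2) D(c=3)]
  16. access F: HIT, count now 3. Cache: [Z(c=2) D(c=3) F(c=3)]
  17. access O: MISS, evict Z(c=2). Cache: [O(c=1) D(c=3) F(c=3)]
  18. access Z: MISS, evict O(c=1). Cache: [Z(c=1) D(c=3) F(c=3)]
  19. access M: MISS, evict Z(c=1). Cache: [M(c=1) D(c=3) F(c=3)]
  20. access Z: MISS, evict M(c=1). Cache: [Z(c=1) D(c=3) F(c=3)]
  21. access M: MISS, evict Z(c=1). Cache: [M(c=1) D(c=3) F(c=3)]
  22. access M: HIT, count now 2. Cache: [M(c=2) D(c=3) F(c=3)]
Total: 8 hits, 14 misses, 11 evictions

Hit rate = 8/22 = 4/11

Answer: 4/11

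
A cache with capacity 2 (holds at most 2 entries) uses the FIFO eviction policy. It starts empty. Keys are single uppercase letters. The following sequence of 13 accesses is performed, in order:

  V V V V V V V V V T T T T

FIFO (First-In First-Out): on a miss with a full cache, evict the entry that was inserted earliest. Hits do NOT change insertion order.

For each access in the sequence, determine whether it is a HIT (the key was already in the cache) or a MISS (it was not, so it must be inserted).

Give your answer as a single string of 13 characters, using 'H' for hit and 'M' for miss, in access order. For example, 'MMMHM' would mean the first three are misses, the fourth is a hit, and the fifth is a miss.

FIFO simulation (capacity=2):
  1. access V: MISS. Cache (old->new): [V]
  2. access V: HIT. Cache (old->new): [V]
  3. access V: HIT. Cache (old->new): [V]
  4. access V: HIT. Cache (old->new): [V]
  5. access V: HIT. Cache (old->new): [V]
  6. access V: HIT. Cache (old->new): [V]
  7. access V: HIT. Cache (old->new): [V]
  8. access V: HIT. Cache (old->new): [V]
  9. access V: HIT. Cache (old->new): [V]
  10. access T: MISS. Cache (old->new): [V T]
  11. access T: HIT. Cache (old->new): [V T]
  12. access T: HIT. Cache (old->new): [V T]
  13. access T: HIT. Cache (old->new): [V T]
Total: 11 hits, 2 misses, 0 evictions

Answer: MHHHHHHHHMHHH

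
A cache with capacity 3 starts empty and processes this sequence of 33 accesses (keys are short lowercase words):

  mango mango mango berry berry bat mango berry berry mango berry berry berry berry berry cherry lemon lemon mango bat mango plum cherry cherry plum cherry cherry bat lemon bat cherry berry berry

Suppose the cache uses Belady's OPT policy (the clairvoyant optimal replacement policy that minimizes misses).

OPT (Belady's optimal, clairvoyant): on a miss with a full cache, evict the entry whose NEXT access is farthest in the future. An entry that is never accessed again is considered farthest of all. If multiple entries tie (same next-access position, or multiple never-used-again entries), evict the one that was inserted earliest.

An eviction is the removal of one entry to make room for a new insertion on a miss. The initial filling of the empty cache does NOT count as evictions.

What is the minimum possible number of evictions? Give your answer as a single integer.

Answer: 6

Derivation:
OPT (Belady) simulation (capacity=3):
  1. access mango: MISS. Cache: [mango]
  2. access mango: HIT. Next use of mango: step 3. Cache: [mango]
  3. access mango: HIT. Next use of mango: step 7. Cache: [mango]
  4. access berry: MISS. Cache: [mango berry]
  5. access berry: HIT. Next use of berry: step 8. Cache: [mango berry]
  6. access bat: MISS. Cache: [mango berry bat]
  7. access mango: HIT. Next use of mango: step 10. Cache: [mango berry bat]
  8. access berry: HIT. Next use of berry: step 9. Cache: [mango berry bat]
  9. access berry: HIT. Next use of berry: step 11. Cache: [mango berry bat]
  10. access mango: HIT. Next use of mango: step 19. Cache: [mango berry bat]
  11. access berry: HIT. Next use of berry: step 12. Cache: [mango berry bat]
  12. access berry: HIT. Next use of berry: step 13. Cache: [mango berry bat]
  13. access berry: HIT. Next use of berry: step 14. Cache: [mango berry bat]
  14. access berry: HIT. Next use of berry: step 15. Cache: [mango berry bat]
  15. access berry: HIT. Next use of berry: step 32. Cache: [mango berry bat]
  16. access cherry: MISS, evict berry (next use: step 32). Cache: [mango bat cherry]
  17. access lemon: MISS, evict cherry (next use: step 23). Cache: [mango bat lemon]
  18. access lemon: HIT. Next use of lemon: step 29. Cache: [mango bat lemon]
  19. access mango: HIT. Next use of mango: step 21. Cache: [mango bat lemon]
  20. access bat: HIT. Next use of bat: step 28. Cache: [mango bat lemon]
  21. access mango: HIT. Next use of mango: never. Cache: [mango bat lemon]
  22. access plum: MISS, evict mango (next use: never). Cache: [bat lemon plum]
  23. access cherry: MISS, evict lemon (next use: step 29). Cache: [bat plum cherry]
  24. access cherry: HIT. Next use of cherry: step 26. Cache: [bat plum cherry]
  25. access plum: HIT. Next use of plum: never. Cache: [bat plum cherry]
  26. access cherry: HIT. Next use of cherry: step 27. Cache: [bat plum cherry]
  27. access cherry: HIT. Next use of cherry: step 31. Cache: [bat plum cherry]
  28. access bat: HIT. Next use of bat: step 30. Cache: [bat plum cherry]
  29. access lemon: MISS, evict plum (next use: never). Cache: [bat cherry lemon]
  30. access bat: HIT. Next use of bat: never. Cache: [bat cherry lemon]
  31. access cherry: HIT. Next use of cherry: never. Cache: [bat cherry lemon]
  32. access berry: MISS, evict bat (next use: never). Cache: [cherry lemon berry]
  33. access berry: HIT. Next use of berry: never. Cache: [cherry lemon berry]
Total: 24 hits, 9 misses, 6 evictions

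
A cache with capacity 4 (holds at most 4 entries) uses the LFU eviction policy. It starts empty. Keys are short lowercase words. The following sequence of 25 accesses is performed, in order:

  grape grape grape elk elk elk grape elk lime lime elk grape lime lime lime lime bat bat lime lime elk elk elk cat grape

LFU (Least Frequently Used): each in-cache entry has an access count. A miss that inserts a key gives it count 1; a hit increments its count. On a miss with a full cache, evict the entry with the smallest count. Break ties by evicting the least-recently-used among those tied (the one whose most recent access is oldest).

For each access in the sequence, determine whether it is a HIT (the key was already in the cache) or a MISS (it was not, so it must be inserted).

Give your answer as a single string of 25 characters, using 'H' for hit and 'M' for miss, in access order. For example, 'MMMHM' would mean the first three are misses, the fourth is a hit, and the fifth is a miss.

Answer: MHHMHHHHMHHHHHHHMHHHHHHMH

Derivation:
LFU simulation (capacity=4):
  1. access grape: MISS. Cache: [grape(c=1)]
  2. access grape: HIT, count now 2. Cache: [grape(c=2)]
  3. access grape: HIT, count now 3. Cache: [grape(c=3)]
  4. access elk: MISS. Cache: [elk(c=1) grape(c=3)]
  5. access elk: HIT, count now 2. Cache: [elk(c=2) grape(c=3)]
  6. access elk: HIT, count now 3. Cache: [grape(c=3) elk(c=3)]
  7. access grape: HIT, count now 4. Cache: [elk(c=3) grape(c=4)]
  8. access elk: HIT, count now 4. Cache: [grape(c=4) elk(c=4)]
  9. access lime: MISS. Cache: [lime(c=1) grape(c=4) elk(c=4)]
  10. access lime: HIT, count now 2. Cache: [lime(c=2) grape(c=4) elk(c=4)]
  11. access elk: HIT, count now 5. Cache: [lime(c=2) grape(c=4) elk(c=5)]
  12. access grape: HIT, count now 5. Cache: [lime(c=2) elk(c=5) grape(c=5)]
  13. access lime: HIT, count now 3. Cache: [lime(c=3) elk(c=5) grape(c=5)]
  14. access lime: HIT, count now 4. Cache: [lime(c=4) elk(c=5) grape(c=5)]
  15. access lime: HIT, count now 5. Cache: [elk(c=5) grape(c=5) lime(c=5)]
  16. access lime: HIT, count now 6. Cache: [elk(c=5) grape(c=5) lime(c=6)]
  17. access bat: MISS. Cache: [bat(c=1) elk(c=5) grape(c=5) lime(c=6)]
  18. access bat: HIT, count now 2. Cache: [bat(c=2) elk(c=5) grape(c=5) lime(c=6)]
  19. access lime: HIT, count now 7. Cache: [bat(c=2) elk(c=5) grape(c=5) lime(c=7)]
  20. access lime: HIT, count now 8. Cache: [bat(c=2) elk(c=5) grape(c=5) lime(c=8)]
  21. access elk: HIT, count now 6. Cache: [bat(c=2) grape(c=5) elk(c=6) lime(c=8)]
  22. access elk: HIT, count now 7. Cache: [bat(c=2) grape(c=5) elk(c=7) lime(c=8)]
  23. access elk: HIT, count now 8. Cache: [bat(c=2) grape(c=5) lime(c=8) elk(c=8)]
  24. access cat: MISS, evict bat(c=2). Cache: [cat(c=1) grape(c=5) lime(c=8) elk(c=8)]
  25. access grape: HIT, count now 6. Cache: [cat(c=1) grape(c=6) lime(c=8) elk(c=8)]
Total: 20 hits, 5 misses, 1 evictions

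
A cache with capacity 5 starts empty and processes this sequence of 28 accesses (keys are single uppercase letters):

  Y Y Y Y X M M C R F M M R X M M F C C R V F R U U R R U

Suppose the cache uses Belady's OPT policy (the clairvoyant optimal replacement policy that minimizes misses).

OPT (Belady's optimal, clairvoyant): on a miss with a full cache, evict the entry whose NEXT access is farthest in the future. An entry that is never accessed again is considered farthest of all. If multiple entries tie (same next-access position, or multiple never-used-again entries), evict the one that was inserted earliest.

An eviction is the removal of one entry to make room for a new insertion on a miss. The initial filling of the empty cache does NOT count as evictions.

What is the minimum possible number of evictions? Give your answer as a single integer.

Answer: 3

Derivation:
OPT (Belady) simulation (capacity=5):
  1. access Y: MISS. Cache: [Y]
  2. access Y: HIT. Next use of Y: step 3. Cache: [Y]
  3. access Y: HIT. Next use of Y: step 4. Cache: [Y]
  4. access Y: HIT. Next use of Y: never. Cache: [Y]
  5. access X: MISS. Cache: [Y X]
  6. access M: MISS. Cache: [Y X M]
  7. access M: HIT. Next use of M: step 11. Cache: [Y X M]
  8. access C: MISS. Cache: [Y X M C]
  9. access R: MISS. Cache: [Y X M C R]
  10. access F: MISS, evict Y (next use: never). Cache: [X M C R F]
  11. access M: HIT. Next use of M: step 12. Cache: [X M C R F]
  12. access M: HIT. Next use of M: step 15. Cache: [X M C R F]
  13. access R: HIT. Next use of R: step 20. Cache: [X M C R F]
  14. access X: HIT. Next use of X: never. Cache: [X M C R F]
  15. access M: HIT. Next use of M: step 16. Cache: [X M C R F]
  16. access M: HIT. Next use of M: never. Cache: [X M C R F]
  17. access F: HIT. Next use of F: step 22. Cache: [X M C R F]
  18. access C: HIT. Next use of C: step 19. Cache: [X M C R F]
  19. access C: HIT. Next use of C: never. Cache: [X M C R F]
  20. access R: HIT. Next use of R: step 23. Cache: [X M C R F]
  21. access V: MISS, evict X (next use: never). Cache: [M C R F V]
  22. access F: HIT. Next use of F: never. Cache: [M C R F V]
  23. access R: HIT. Next use of R: step 26. Cache: [M C R F V]
  24. access U: MISS, evict M (next use: never). Cache: [C R F V U]
  25. access U: HIT. Next use of U: step 28. Cache: [C R F V U]
  26. access R: HIT. Next use of R: step 27. Cache: [C R F V U]
  27. access R: HIT. Next use of R: never. Cache: [C R F V U]
  28. access U: HIT. Next use of U: never. Cache: [C R F V U]
Total: 20 hits, 8 misses, 3 evictions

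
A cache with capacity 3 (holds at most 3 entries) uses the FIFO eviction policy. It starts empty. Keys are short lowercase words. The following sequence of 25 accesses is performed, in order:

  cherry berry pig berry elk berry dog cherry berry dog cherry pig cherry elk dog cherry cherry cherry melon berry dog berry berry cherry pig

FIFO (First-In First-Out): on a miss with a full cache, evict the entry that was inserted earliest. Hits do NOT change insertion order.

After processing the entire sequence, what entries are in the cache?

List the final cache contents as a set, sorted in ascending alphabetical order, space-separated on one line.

FIFO simulation (capacity=3):
  1. access cherry: MISS. Cache (old->new): [cherry]
  2. access berry: MISS. Cache (old->new): [cherry berry]
  3. access pig: MISS. Cache (old->new): [cherry berry pig]
  4. access berry: HIT. Cache (old->new): [cherry berry pig]
  5. access elk: MISS, evict cherry. Cache (old->new): [berry pig elk]
  6. access berry: HIT. Cache (old->new): [berry pig elk]
  7. access dog: MISS, evict berry. Cache (old->new): [pig elk dog]
  8. access cherry: MISS, evict pig. Cache (old->new): [elk dog cherry]
  9. access berry: MISS, evict elk. Cache (old->new): [dog cherry berry]
  10. access dog: HIT. Cache (old->new): [dog cherry berry]
  11. access cherry: HIT. Cache (old->new): [dog cherry berry]
  12. access pig: MISS, evict dog. Cache (old->new): [cherry berry pig]
  13. access cherry: HIT. Cache (old->new): [cherry berry pig]
  14. access elk: MISS, evict cherry. Cache (old->new): [berry pig elk]
  15. access dog: MISS, evict berry. Cache (old->new): [pig elk dog]
  16. access cherry: MISS, evict pig. Cache (old->new): [elk dog cherry]
  17. access cherry: HIT. Cache (old->new): [elk dog cherry]
  18. access cherry: HIT. Cache (old->new): [elk dog cherry]
  19. access melon: MISS, evict elk. Cache (old->new): [dog cherry melon]
  20. access berry: MISS, evict dog. Cache (old->new): [cherry melon berry]
  21. access dog: MISS, evict cherry. Cache (old->new): [melon berry dog]
  22. access berry: HIT. Cache (old->new): [melon berry dog]
  23. access berry: HIT. Cache (old->new): [melon berry dog]
  24. access cherry: MISS, evict melon. Cache (old->new): [berry dog cherry]
  25. access pig: MISS, evict berry. Cache (old->new): [dog cherry pig]
Total: 9 hits, 16 misses, 13 evictions

Answer: cherry dog pig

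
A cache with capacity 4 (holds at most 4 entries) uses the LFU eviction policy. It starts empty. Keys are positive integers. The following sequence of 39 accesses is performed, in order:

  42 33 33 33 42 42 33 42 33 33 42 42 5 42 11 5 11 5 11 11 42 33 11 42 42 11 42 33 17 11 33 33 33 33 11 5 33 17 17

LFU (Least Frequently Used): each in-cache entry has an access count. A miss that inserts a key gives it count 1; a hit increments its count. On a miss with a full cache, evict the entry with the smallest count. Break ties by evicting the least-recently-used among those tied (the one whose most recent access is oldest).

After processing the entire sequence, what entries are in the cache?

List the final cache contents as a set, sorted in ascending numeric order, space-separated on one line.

LFU simulation (capacity=4):
  1. access 42: MISS. Cache: [42(c=1)]
  2. access 33: MISS. Cache: [42(c=1) 33(c=1)]
  3. access 33: HIT, count now 2. Cache: [42(c=1) 33(c=2)]
  4. access 33: HIT, count now 3. Cache: [42(c=1) 33(c=3)]
  5. access 42: HIT, count now 2. Cache: [42(c=2) 33(c=3)]
  6. access 42: HIT, count now 3. Cache: [33(c=3) 42(c=3)]
  7. access 33: HIT, count now 4. Cache: [42(c=3) 33(c=4)]
  8. access 42: HIT, count now 4. Cache: [33(c=4) 42(c=4)]
  9. access 33: HIT, count now 5. Cache: [42(c=4) 33(c=5)]
  10. access 33: HIT, count now 6. Cache: [42(c=4) 33(c=6)]
  11. access 42: HIT, count now 5. Cache: [42(c=5) 33(c=6)]
  12. access 42: HIT, count now 6. Cache: [33(c=6) 42(c=6)]
  13. access 5: MISS. Cache: [5(c=1) 33(c=6) 42(c=6)]
  14. access 42: HIT, count now 7. Cache: [5(c=1) 33(c=6) 42(c=7)]
  15. access 11: MISS. Cache: [5(c=1) 11(c=1) 33(c=6) 42(c=7)]
  16. access 5: HIT, count now 2. Cache: [11(c=1) 5(c=2) 33(c=6) 42(c=7)]
  17. access 11: HIT, count now 2. Cache: [5(c=2) 11(c=2) 33(c=6) 42(c=7)]
  18. access 5: HIT, count now 3. Cache: [11(c=2) 5(c=3) 33(c=6) 42(c=7)]
  19. access 11: HIT, count now 3. Cache: [5(c=3) 11(c=3) 33(c=6) 42(c=7)]
  20. access 11: HIT, count now 4. Cache: [5(c=3) 11(c=4) 33(c=6) 42(c=7)]
  21. access 42: HIT, count now 8. Cache: [5(c=3) 11(c=4) 33(c=6) 42(c=8)]
  22. access 33: HIT, count now 7. Cache: [5(c=3) 11(c=4) 33(c=7) 42(c=8)]
  23. access 11: HIT, count now 5. Cache: [5(c=3) 11(c=5) 33(c=7) 42(c=8)]
  24. access 42: HIT, count now 9. Cache: [5(c=3) 11(c=5) 33(c=7) 42(c=9)]
  25. access 42: HIT, count now 10. Cache: [5(c=3) 11(c=5) 33(c=7) 42(c=10)]
  26. access 11: HIT, count now 6. Cache: [5(c=3) 11(c=6) 33(c=7) 42(c=10)]
  27. access 42: HIT, count now 11. Cache: [5(c=3) 11(c=6) 33(c=7) 42(c=11)]
  28. access 33: HIT, count now 8. Cache: [5(c=3) 11(c=6) 33(c=8) 42(c=11)]
  29. access 17: MISS, evict 5(c=3). Cache: [17(c=1) 11(c=6) 33(c=8) 42(c=11)]
  30. access 11: HIT, count now 7. Cache: [17(c=1) 11(c=7) 33(c=8) 42(c=11)]
  31. access 33: HIT, count now 9. Cache: [17(c=1) 11(c=7) 33(c=9) 42(c=11)]
  32. access 33: HIT, count now 10. Cache: [17(c=1) 11(c=7) 33(c=10) 42(c=11)]
  33. access 33: HIT, count now 11. Cache: [17(c=1) 11(c=7) 42(c=11) 33(c=11)]
  34. access 33: HIT, count now 12. Cache: [17(c=1) 11(c=7) 42(c=11) 33(c=12)]
  35. access 11: HIT, count now 8. Cache: [17(c=1) 11(c=8) 42(c=11) 33(c=12)]
  36. access 5: MISS, evict 17(c=1). Cache: [5(c=1) 11(c=8) 42(c=11) 33(c=12)]
  37. access 33: HIT, count now 13. Cache: [5(c=1) 11(c=8) 42(c=11) 33(c=13)]
  38. access 17: MISS, evict 5(c=1). Cache: [17(c=1) 11(c=8) 42(c=11) 33(c=13)]
  39. access 17: HIT, count now 2. Cache: [17(c=2) 11(c=8) 42(c=11) 33(c=13)]
Total: 32 hits, 7 misses, 3 evictions

Answer: 11 17 33 42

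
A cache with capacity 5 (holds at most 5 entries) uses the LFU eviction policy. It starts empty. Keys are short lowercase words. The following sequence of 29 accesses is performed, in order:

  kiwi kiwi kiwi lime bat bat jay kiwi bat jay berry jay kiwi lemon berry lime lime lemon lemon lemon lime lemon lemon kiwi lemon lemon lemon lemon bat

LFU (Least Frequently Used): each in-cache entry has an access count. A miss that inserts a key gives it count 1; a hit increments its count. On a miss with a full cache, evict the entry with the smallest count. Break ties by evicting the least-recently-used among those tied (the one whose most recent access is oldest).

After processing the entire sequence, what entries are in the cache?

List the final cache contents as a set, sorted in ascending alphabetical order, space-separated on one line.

Answer: bat jay kiwi lemon lime

Derivation:
LFU simulation (capacity=5):
  1. access kiwi: MISS. Cache: [kiwi(c=1)]
  2. access kiwi: HIT, count now 2. Cache: [kiwi(c=2)]
  3. access kiwi: HIT, count now 3. Cache: [kiwi(c=3)]
  4. access lime: MISS. Cache: [lime(c=1) kiwi(c=3)]
  5. access bat: MISS. Cache: [lime(c=1) bat(c=1) kiwi(c=3)]
  6. access bat: HIT, count now 2. Cache: [lime(c=1) bat(c=2) kiwi(c=3)]
  7. access jay: MISS. Cache: [lime(c=1) jay(c=1) bat(c=2) kiwi(c=3)]
  8. access kiwi: HIT, count now 4. Cache: [lime(c=1) jay(c=1) bat(c=2) kiwi(c=4)]
  9. access bat: HIT, count now 3. Cache: [lime(c=1) jay(c=1) bat(c=3) kiwi(c=4)]
  10. access jay: HIT, count now 2. Cache: [lime(c=1) jay(c=2) bat(c=3) kiwi(c=4)]
  11. access berry: MISS. Cache: [lime(c=1) berry(c=1) jay(c=2) bat(c=3) kiwi(c=4)]
  12. access jay: HIT, count now 3. Cache: [lime(c=1) berry(c=1) bat(c=3) jay(c=3) kiwi(c=4)]
  13. access kiwi: HIT, count now 5. Cache: [lime(c=1) berry(c=1) bat(c=3) jay(c=3) kiwi(c=5)]
  14. access lemon: MISS, evict lime(c=1). Cache: [berry(c=1) lemon(c=1) bat(c=3) jay(c=3) kiwi(c=5)]
  15. access berry: HIT, count now 2. Cache: [lemon(c=1) berry(c=2) bat(c=3) jay(c=3) kiwi(c=5)]
  16. access lime: MISS, evict lemon(c=1). Cache: [lime(c=1) berry(c=2) bat(c=3) jay(c=3) kiwi(c=5)]
  17. access lime: HIT, count now 2. Cache: [berry(c=2) lime(c=2) bat(c=3) jay(c=3) kiwi(c=5)]
  18. access lemon: MISS, evict berry(c=2). Cache: [lemon(c=1) lime(c=2) bat(c=3) jay(c=3) kiwi(c=5)]
  19. access lemon: HIT, count now 2. Cache: [lime(c=2) lemon(c=2) bat(c=3) jay(c=3) kiwi(c=5)]
  20. access lemon: HIT, count now 3. Cache: [lime(c=2) bat(c=3) jay(c=3) lemon(c=3) kiwi(c=5)]
  21. access lime: HIT, count now 3. Cache: [bat(c=3) jay(c=3) lemon(c=3) lime(c=3) kiwi(c=5)]
  22. access lemon: HIT, count now 4. Cache: [bat(c=3) jay(c=3) lime(c=3) lemon(c=4) kiwi(c=5)]
  23. access lemon: HIT, count now 5. Cache: [bat(c=3) jay(c=3) lime(c=3) kiwi(c=5) lemon(c=5)]
  24. access kiwi: HIT, count now 6. Cache: [bat(c=3) jay(c=3) lime(c=3) lemon(c=5) kiwi(c=6)]
  25. access lemon: HIT, count now 6. Cache: [bat(c=3) jay(c=3) lime(c=3) kiwi(c=6) lemon(c=6)]
  26. access lemon: HIT, count now 7. Cache: [bat(c=3) jay(c=3) lime(c=3) kiwi(c=6) lemon(c=7)]
  27. access lemon: HIT, count now 8. Cache: [bat(c=3) jay(c=3) lime(c=3) kiwi(c=6) lemon(c=8)]
  28. access lemon: HIT, count now 9. Cache: [bat(c=3) jay(c=3) lime(c=3) kiwi(c=6) lemon(c=9)]
  29. access bat: HIT, count now 4. Cache: [jay(c=3) lime(c=3) bat(c=4) kiwi(c=6) lemon(c=9)]
Total: 21 hits, 8 misses, 3 evictions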